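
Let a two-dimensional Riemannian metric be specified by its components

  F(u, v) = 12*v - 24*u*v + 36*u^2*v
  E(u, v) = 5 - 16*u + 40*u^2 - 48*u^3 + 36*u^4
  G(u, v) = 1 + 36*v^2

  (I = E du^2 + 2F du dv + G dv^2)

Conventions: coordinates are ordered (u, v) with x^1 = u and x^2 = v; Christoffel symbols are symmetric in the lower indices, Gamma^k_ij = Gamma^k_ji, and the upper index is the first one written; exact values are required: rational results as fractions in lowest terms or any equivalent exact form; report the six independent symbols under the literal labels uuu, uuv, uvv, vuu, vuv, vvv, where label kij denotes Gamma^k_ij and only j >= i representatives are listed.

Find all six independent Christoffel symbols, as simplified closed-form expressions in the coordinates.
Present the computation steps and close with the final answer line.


E = 5 - 16*u + 40*u^2 - 48*u^3 + 36*u^4; F = 12*v - 24*u*v + 36*u^2*v; G = 1 + 36*v^2
Gamma^k_ij = (1/2) g^{kl} (d_i g_jl + d_j g_il - d_l g_ij), with g^inv = (1/(EG-F^2)) [[G, -F], [-F, E]]
first partials: E_u = -16 + 80*u - 144*u^2 + 144*u^3, E_v = 0, F_u = -24*v + 72*u*v, F_v = 12 - 24*u + 36*u^2, G_u = 0, G_v = 72*v
D = EG - F^2 = 5 - 16*u + 36*v^2 + 40*u^2 - 48*u^3 + 36*u^4
expanded: Gamma^u_uu = (G E_u - 2F F_u + F E_v)/(2D), Gamma^u_uv = (G E_v - F G_u)/(2D), Gamma^u_vv = (2G F_v - G G_u - F G_v)/(2D), Gamma^v_uu = (2E F_u - E E_v - F E_u)/(2D), Gamma^v_uv = (E G_u - F E_v)/(2D), Gamma^v_vv = (E G_v - 2F F_v + F G_u)/(2D); substitute and cancel common factors

Answer: Gamma_uuu = (72*u^3 - 72*u^2 + 40*u - 8)/(36*u^4 - 48*u^3 + 40*u^2 - 16*u + 36*v^2 + 5), Gamma_uuv = 0, Gamma_uvv = (36*u^2 - 24*u + 12)/(36*u^4 - 48*u^3 + 40*u^2 - 16*u + 36*v^2 + 5), Gamma_vuu = (72*u*v - 24*v)/(36*u^4 - 48*u^3 + 40*u^2 - 16*u + 36*v^2 + 5), Gamma_vuv = 0, Gamma_vvv = 36*v/(36*u^4 - 48*u^3 + 40*u^2 - 16*u + 36*v^2 + 5)


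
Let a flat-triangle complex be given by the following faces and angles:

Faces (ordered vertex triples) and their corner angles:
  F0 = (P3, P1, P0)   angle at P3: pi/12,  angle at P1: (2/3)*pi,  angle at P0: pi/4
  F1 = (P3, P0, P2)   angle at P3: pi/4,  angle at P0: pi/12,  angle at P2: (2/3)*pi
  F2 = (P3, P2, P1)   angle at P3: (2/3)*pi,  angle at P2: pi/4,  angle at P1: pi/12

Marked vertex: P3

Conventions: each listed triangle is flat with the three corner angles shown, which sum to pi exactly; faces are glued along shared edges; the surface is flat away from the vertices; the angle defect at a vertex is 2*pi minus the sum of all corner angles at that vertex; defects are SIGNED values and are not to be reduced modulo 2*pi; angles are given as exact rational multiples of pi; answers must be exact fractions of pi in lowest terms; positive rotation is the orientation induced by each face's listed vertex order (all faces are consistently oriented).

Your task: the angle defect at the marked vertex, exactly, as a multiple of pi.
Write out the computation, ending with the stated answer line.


Sum of corner angles at P3: pi
defect = 2*pi - pi

Answer: defect(P3) = pi


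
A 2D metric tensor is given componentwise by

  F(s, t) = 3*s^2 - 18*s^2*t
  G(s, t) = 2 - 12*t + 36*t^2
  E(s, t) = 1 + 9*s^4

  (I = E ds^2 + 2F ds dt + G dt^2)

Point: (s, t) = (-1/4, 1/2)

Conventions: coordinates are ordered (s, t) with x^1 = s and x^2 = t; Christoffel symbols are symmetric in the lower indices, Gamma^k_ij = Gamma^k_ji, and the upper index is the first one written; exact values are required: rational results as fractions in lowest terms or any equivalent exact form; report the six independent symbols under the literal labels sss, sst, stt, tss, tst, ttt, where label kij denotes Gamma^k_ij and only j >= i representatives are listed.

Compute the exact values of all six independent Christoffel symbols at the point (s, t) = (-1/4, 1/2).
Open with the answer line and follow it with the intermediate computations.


Answer: Gamma_sss = -72/1289, Gamma_sst = 0, Gamma_stt = -288/1289, Gamma_tss = 768/1289, Gamma_tst = 0, Gamma_ttt = 3072/1289

E = 265/256, F = -3/8, G = 5 at the point
E_s = -9/16, E_t = 0, F_s = 3, F_t = -9/8, G_s = 0, G_t = 24
EG - F^2 = 1289/256;  g^inv = (256/1289) * [[5, 3/8], [3/8, 265/256]]
first-kind symbols [ij,l] = (1/2)(d_i g_jl + d_j g_il - d_l g_ij): [ss,s] = E_s/2 = -9/32, [ss,t] = F_s - E_t/2 = 3, [st,s] = E_t/2 = 0, [st,t] = G_s/2 = 0, [tt,s] = F_t - G_s/2 = -9/8, [tt,t] = G_t/2 = 12
Gamma^s_ij = (G*[ij,s] - F*[ij,t])/(EG - F^2), Gamma^t_ij = (E*[ij,t] - F*[ij,s])/(EG - F^2)


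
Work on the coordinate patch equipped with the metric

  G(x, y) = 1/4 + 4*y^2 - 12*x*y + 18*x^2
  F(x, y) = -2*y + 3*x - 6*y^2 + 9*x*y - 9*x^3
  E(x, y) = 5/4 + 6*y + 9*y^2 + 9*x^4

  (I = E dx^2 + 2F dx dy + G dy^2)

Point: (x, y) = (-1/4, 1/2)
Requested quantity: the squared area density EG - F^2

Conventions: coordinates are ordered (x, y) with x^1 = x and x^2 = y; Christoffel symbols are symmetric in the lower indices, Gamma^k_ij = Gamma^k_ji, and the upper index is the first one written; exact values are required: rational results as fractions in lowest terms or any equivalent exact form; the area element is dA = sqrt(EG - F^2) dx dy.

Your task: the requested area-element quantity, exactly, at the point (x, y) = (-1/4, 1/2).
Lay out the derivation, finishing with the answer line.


E = 1673/256, F = -271/64, G = 31/8; EG - F^2 = 30285/4096

Answer: EG - F^2 = 30285/4096


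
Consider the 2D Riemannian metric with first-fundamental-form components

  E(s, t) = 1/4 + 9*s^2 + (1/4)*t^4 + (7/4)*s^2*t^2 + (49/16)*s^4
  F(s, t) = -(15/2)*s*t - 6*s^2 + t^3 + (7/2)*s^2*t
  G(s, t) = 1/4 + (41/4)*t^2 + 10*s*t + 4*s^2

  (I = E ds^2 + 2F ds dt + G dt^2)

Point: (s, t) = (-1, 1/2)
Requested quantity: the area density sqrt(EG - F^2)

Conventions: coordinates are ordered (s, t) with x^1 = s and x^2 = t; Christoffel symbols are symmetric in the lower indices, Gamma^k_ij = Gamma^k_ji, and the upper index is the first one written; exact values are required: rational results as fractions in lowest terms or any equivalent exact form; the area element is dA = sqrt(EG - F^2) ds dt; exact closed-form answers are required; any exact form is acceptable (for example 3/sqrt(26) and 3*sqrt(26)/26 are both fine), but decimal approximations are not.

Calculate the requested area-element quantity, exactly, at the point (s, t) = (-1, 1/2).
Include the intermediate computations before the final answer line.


E = 817/64, F = -3/8, G = 29/16; EG - F^2 = 23549/1024

Answer: sqrt(EG - F^2) = sqrt(23549)/32


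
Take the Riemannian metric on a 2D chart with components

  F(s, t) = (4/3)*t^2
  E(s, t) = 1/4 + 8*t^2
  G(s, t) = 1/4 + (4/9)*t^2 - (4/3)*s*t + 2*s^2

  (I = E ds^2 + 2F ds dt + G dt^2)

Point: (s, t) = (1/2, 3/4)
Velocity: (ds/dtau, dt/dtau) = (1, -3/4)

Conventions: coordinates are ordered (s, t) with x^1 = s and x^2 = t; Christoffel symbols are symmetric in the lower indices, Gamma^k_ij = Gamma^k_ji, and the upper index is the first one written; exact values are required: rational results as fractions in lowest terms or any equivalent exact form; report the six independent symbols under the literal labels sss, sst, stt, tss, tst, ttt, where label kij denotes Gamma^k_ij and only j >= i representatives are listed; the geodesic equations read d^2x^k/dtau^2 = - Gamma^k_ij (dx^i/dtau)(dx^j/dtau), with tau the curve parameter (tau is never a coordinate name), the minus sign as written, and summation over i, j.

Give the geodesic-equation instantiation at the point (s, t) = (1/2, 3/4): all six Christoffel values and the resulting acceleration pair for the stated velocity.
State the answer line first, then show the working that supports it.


Answer: Gamma_sss = 72/29, Gamma_sst = 42/29, Gamma_stt = 12/29, Gamma_tss = -456/29, Gamma_tst = -34/29, Gamma_ttt = -18/29; accelerations (d^2s/dtau^2, d^2t/dtau^2) = (-63/116, 3321/232)

E = 19/4, F = 3/4, G = 1/2 at the point
E_s = 0, E_t = 12, F_s = 0, F_t = 2, G_s = 1, G_t = 0
EG - F^2 = 29/16;  g^inv = (16/29) * [[1/2, -3/4], [-3/4, 19/4]]
first-kind symbols [ij,l] = (1/2)(d_i g_jl + d_j g_il - d_l g_ij): [ss,s] = E_s/2 = 0, [ss,t] = F_s - E_t/2 = -6, [st,s] = E_t/2 = 6, [st,t] = G_s/2 = 1/2, [tt,s] = F_t - G_s/2 = 3/2, [tt,t] = G_t/2 = 0
Gamma^s_ij = (G*[ij,s] - F*[ij,t])/(EG - F^2), Gamma^t_ij = (E*[ij,t] - F*[ij,s])/(EG - F^2)
Gamma_sss = 72/29, Gamma_sst = 42/29, Gamma_stt = 12/29, Gamma_tss = -456/29, Gamma_tst = -34/29, Gamma_ttt = -18/29
d^2s/dtau^2 = -(Gamma_sss*(1)^2 + 2*Gamma_sst*(1)*(-3/4) + Gamma_stt*(-3/4)^2) = -63/116
d^2t/dtau^2 = -(Gamma_tss*(1)^2 + 2*Gamma_tst*(1)*(-3/4) + Gamma_ttt*(-3/4)^2) = 3321/232


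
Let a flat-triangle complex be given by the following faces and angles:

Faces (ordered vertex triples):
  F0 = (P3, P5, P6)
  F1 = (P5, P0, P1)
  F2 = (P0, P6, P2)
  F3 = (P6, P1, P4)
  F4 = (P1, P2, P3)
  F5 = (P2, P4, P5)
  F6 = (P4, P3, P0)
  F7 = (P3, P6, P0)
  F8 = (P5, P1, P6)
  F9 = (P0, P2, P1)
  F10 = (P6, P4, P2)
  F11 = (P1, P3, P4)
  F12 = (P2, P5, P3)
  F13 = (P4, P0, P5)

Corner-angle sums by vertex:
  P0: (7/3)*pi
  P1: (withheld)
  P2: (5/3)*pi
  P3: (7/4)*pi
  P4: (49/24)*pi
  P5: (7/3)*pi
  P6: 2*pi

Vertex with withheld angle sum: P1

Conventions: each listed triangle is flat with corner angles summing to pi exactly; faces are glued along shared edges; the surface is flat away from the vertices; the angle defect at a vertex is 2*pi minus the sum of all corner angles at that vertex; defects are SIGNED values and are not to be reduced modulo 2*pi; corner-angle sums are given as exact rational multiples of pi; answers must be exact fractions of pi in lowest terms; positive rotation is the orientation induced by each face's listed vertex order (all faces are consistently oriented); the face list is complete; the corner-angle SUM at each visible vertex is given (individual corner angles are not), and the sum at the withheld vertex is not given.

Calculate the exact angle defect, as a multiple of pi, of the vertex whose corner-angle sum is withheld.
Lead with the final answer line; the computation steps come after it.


Answer: defect(P1) = pi/8

V = 7, E = 21, F = 14; chi = V - E + F = 0
Gauss-Bonnet: total defect = 2*pi*chi = 0; visible defects sum to -pi/8


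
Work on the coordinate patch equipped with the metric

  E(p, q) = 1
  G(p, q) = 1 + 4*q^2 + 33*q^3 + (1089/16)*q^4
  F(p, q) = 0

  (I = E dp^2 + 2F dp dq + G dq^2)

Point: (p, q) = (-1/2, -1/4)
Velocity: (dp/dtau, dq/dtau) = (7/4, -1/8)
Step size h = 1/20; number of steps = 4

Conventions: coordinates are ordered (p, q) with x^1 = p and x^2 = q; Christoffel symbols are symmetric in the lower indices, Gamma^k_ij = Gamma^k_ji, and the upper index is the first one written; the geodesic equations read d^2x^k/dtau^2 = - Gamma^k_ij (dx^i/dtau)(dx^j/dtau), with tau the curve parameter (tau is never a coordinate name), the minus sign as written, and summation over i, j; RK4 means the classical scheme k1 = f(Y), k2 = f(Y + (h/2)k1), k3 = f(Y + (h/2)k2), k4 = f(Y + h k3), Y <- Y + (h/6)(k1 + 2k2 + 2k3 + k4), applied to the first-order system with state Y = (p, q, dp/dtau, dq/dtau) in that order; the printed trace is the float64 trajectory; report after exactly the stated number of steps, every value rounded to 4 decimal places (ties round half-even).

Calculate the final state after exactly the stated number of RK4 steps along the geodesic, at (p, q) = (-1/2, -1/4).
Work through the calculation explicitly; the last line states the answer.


f(Y) = (dp/dtau, dq/dtau, -Gamma^p_ij Y'^i Y'^j, -Gamma^q_ij Y'^i Y'^j) with the Gammas evaluated at the stage position; h = 0.050000; intermediate values shown to 6 dp
step 0: p = -0.5000, q = -0.2500, dp/dtau = 1.7500, dq/dtau = -0.1250
step 1:
  k1: at (p, q) = (-0.500000, -0.250000), (dp/dtau, dq/dtau) = (1.750000, -0.125000); Gamma_ppp = 0.000000, Gamma_ppq = 0.000000, Gamma_pqq = 0.000000, Gamma_qpp = 0.000000, Gamma_qpq = 0.000000, Gamma_qqq = -0.033195; k1 = (1.750000, -0.125000, 0.000000, 0.000519)
  k2: at (p, q) = (-0.456250, -0.253125), (dp/dtau, dq/dtau) = (1.750000, -0.124987); Gamma_ppp = 0.000000, Gamma_ppq = 0.000000, Gamma_pqq = 0.000000, Gamma_qpp = 0.000000, Gamma_qpq = 0.000000, Gamma_qqq = -0.048614; k2 = (1.750000, -0.124987, 0.000000, 0.000759)
  k3: at (p, q) = (-0.456250, -0.253125), (dp/dtau, dq/dtau) = (1.750000, -0.124981); Gamma_ppp = 0.000000, Gamma_ppq = 0.000000, Gamma_pqq = 0.000000, Gamma_qpp = 0.000000, Gamma_qpq = 0.000000, Gamma_qqq = -0.048612; k3 = (1.750000, -0.124981, 0.000000, 0.000759)
  k4: at (p, q) = (-0.412500, -0.256249), (dp/dtau, dq/dtau) = (1.750000, -0.124962); Gamma_ppp = 0.000000, Gamma_ppq = 0.000000, Gamma_pqq = 0.000000, Gamma_qpp = 0.000000, Gamma_qpq = 0.000000, Gamma_qqq = -0.065064; k4 = (1.750000, -0.124962, 0.000000, 0.001016)
  Y <- Y + (h/6)(k1 + 2k2 + 2k3 + k4): p = -0.4125, q = -0.2562, dp/dtau = 1.7500, dq/dtau = -0.1250
step 2:
  k1: at (p, q) = (-0.412500, -0.256249), (dp/dtau, dq/dtau) = (1.750000, -0.124962); Gamma_ppp = 0.000000, Gamma_ppq = 0.000000, Gamma_pqq = 0.000000, Gamma_qpp = 0.000000, Gamma_qpq = 0.000000, Gamma_qqq = -0.065065; k1 = (1.750000, -0.124962, 0.000000, 0.001016)
  k2: at (p, q) = (-0.368750, -0.259373), (dp/dtau, dq/dtau) = (1.750000, -0.124936); Gamma_ppp = 0.000000, Gamma_ppq = 0.000000, Gamma_pqq = 0.000000, Gamma_qpp = 0.000000, Gamma_qpq = 0.000000, Gamma_qqq = -0.082570; k2 = (1.750000, -0.124936, 0.000000, 0.001289)
  k3: at (p, q) = (-0.368750, -0.259373), (dp/dtau, dq/dtau) = (1.750000, -0.124930); Gamma_ppp = 0.000000, Gamma_ppq = 0.000000, Gamma_pqq = 0.000000, Gamma_qpp = 0.000000, Gamma_qpq = 0.000000, Gamma_qqq = -0.082566; k3 = (1.750000, -0.124930, 0.000000, 0.001289)
  k4: at (p, q) = (-0.325000, -0.262496), (dp/dtau, dq/dtau) = (1.750000, -0.124897); Gamma_ppp = 0.000000, Gamma_ppq = 0.000000, Gamma_pqq = 0.000000, Gamma_qpp = 0.000000, Gamma_qpq = 0.000000, Gamma_qqq = -0.101137; k4 = (1.750000, -0.124897, 0.000000, 0.001578)
  Y <- Y + (h/6)(k1 + 2k2 + 2k3 + k4): p = -0.3250, q = -0.2625, dp/dtau = 1.7500, dq/dtau = -0.1249
step 3:
  k1: at (p, q) = (-0.325000, -0.262496), (dp/dtau, dq/dtau) = (1.750000, -0.124897); Gamma_ppp = 0.000000, Gamma_ppq = 0.000000, Gamma_pqq = 0.000000, Gamma_qpp = 0.000000, Gamma_qpq = 0.000000, Gamma_qqq = -0.101137; k1 = (1.750000, -0.124897, 0.000000, 0.001578)
  k2: at (p, q) = (-0.281250, -0.265618), (dp/dtau, dq/dtau) = (1.750000, -0.124858); Gamma_ppp = 0.000000, Gamma_ppq = 0.000000, Gamma_pqq = 0.000000, Gamma_qpp = 0.000000, Gamma_qpq = 0.000000, Gamma_qqq = -0.120791; k2 = (1.750000, -0.124858, 0.000000, 0.001883)
  k3: at (p, q) = (-0.281250, -0.265617), (dp/dtau, dq/dtau) = (1.750000, -0.124850); Gamma_ppp = 0.000000, Gamma_ppq = 0.000000, Gamma_pqq = 0.000000, Gamma_qpp = 0.000000, Gamma_qpq = 0.000000, Gamma_qqq = -0.120785; k3 = (1.750000, -0.124850, 0.000000, 0.001883)
  k4: at (p, q) = (-0.237500, -0.268738), (dp/dtau, dq/dtau) = (1.750000, -0.124803); Gamma_ppp = 0.000000, Gamma_ppq = 0.000000, Gamma_pqq = 0.000000, Gamma_qpp = 0.000000, Gamma_qpq = 0.000000, Gamma_qqq = -0.141530; k4 = (1.750000, -0.124803, 0.000000, 0.002204)
  Y <- Y + (h/6)(k1 + 2k2 + 2k3 + k4): p = -0.2375, q = -0.2687, dp/dtau = 1.7500, dq/dtau = -0.1248
step 4:
  k1: at (p, q) = (-0.237500, -0.268738), (dp/dtau, dq/dtau) = (1.750000, -0.124803); Gamma_ppp = 0.000000, Gamma_ppq = 0.000000, Gamma_pqq = 0.000000, Gamma_qpp = 0.000000, Gamma_qpq = 0.000000, Gamma_qqq = -0.141531; k1 = (1.750000, -0.124803, 0.000000, 0.002204)
  k2: at (p, q) = (-0.193750, -0.271858), (dp/dtau, dq/dtau) = (1.750000, -0.124748); Gamma_ppp = 0.000000, Gamma_ppq = 0.000000, Gamma_pqq = 0.000000, Gamma_qpp = 0.000000, Gamma_qpq = 0.000000, Gamma_qqq = -0.163382; k2 = (1.750000, -0.124748, 0.000000, 0.002543)
  k3: at (p, q) = (-0.193750, -0.271857), (dp/dtau, dq/dtau) = (1.750000, -0.124739); Gamma_ppp = 0.000000, Gamma_ppq = 0.000000, Gamma_pqq = 0.000000, Gamma_qpp = 0.000000, Gamma_qpq = 0.000000, Gamma_qqq = -0.163372; k3 = (1.750000, -0.124739, 0.000000, 0.002542)
  k4: at (p, q) = (-0.150000, -0.274975), (dp/dtau, dq/dtau) = (1.750000, -0.124676); Gamma_ppp = 0.000000, Gamma_ppq = 0.000000, Gamma_pqq = 0.000000, Gamma_qpp = 0.000000, Gamma_qpq = 0.000000, Gamma_qqq = -0.186332; k4 = (1.750000, -0.124676, 0.000000, 0.002896)
  Y <- Y + (h/6)(k1 + 2k2 + 2k3 + k4): p = -0.1500, q = -0.2750, dp/dtau = 1.7500, dq/dtau = -0.1247

Answer: p = -0.1500, q = -0.2750, dp/dtau = 1.7500, dq/dtau = -0.1247


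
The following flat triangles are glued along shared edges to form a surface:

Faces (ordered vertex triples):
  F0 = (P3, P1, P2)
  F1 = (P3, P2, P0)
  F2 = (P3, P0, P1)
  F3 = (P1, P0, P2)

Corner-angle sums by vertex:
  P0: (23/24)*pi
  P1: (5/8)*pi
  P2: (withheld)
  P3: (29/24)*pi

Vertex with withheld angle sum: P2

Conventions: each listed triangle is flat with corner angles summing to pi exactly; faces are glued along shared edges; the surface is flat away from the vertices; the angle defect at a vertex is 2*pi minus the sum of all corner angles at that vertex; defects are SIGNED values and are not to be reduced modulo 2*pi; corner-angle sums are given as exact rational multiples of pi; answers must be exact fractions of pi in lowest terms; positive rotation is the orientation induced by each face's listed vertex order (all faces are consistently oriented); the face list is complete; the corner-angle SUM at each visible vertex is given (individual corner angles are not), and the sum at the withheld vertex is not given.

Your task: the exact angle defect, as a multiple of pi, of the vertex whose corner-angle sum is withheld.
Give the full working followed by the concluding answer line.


V = 4, E = 6, F = 4; chi = V - E + F = 2
Gauss-Bonnet: total defect = 2*pi*chi = 4*pi; visible defects sum to (77/24)*pi

Answer: defect(P2) = (19/24)*pi


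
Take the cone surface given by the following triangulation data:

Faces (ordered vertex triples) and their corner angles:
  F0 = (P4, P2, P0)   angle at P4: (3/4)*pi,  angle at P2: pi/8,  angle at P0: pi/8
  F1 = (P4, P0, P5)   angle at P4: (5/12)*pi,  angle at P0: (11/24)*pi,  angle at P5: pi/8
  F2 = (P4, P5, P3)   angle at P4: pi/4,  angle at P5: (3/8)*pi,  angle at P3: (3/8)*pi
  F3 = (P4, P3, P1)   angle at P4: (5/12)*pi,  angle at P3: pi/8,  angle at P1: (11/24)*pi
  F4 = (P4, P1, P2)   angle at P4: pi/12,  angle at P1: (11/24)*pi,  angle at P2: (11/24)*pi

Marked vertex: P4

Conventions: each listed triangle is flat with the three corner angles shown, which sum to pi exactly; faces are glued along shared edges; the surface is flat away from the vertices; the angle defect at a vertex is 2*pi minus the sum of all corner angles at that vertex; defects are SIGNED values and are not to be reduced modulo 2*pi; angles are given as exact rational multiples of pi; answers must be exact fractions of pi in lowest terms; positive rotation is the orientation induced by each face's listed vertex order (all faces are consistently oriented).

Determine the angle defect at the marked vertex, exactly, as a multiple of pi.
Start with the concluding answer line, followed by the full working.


Answer: defect(P4) = pi/12

Sum of corner angles at P4: (23/12)*pi
defect = 2*pi - (23/12)*pi


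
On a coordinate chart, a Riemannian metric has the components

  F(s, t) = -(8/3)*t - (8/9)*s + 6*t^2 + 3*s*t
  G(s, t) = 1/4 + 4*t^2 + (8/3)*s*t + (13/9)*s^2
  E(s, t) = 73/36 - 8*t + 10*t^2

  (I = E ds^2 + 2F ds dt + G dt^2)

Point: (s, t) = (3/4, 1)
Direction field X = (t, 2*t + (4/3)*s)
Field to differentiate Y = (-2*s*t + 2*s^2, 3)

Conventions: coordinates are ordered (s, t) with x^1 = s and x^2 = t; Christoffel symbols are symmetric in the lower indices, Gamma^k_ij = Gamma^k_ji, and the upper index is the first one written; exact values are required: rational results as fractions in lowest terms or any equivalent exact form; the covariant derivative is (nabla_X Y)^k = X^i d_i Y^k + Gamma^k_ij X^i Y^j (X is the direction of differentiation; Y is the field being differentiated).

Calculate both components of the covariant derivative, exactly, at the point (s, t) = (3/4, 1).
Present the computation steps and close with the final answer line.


E = 145/36, F = 59/12, G = 113/16 at the point
E_s = 0, E_t = 12, F_s = 19/9, F_t = 139/12, G_s = 29/6, G_t = 10
EG - F^2 = 2461/576;  g^inv = (576/2461) * [[113/16, -59/12], [-59/12, 145/36]]
first-kind symbols [ij,l] = (1/2)(d_i g_jl + d_j g_il - d_l g_ij): [ss,s] = E_s/2 = 0, [ss,t] = F_s - E_t/2 = -35/9, [st,s] = E_t/2 = 6, [st,t] = G_s/2 = 29/12, [tt,s] = F_t - G_s/2 = 55/6, [tt,t] = G_t/2 = 5
Gamma^s_ij = (G*[ij,s] - F*[ij,t])/(EG - F^2), Gamma^t_ij = (E*[ij,t] - F*[ij,s])/(EG - F^2)
Gamma_sss = 33040/7383, Gamma_sst = 17564/2461, Gamma_stt = 23130/2461, Gamma_tss = -81200/22149, Gamma_tst = -34156/7383, Gamma_ttt = -14360/2461
X = (1, 3), Y = (-3/8, 3) at the point

Answer: (nabla_X Y)^s = 228359/2461, (nabla_X Y)^t = -883225/14766


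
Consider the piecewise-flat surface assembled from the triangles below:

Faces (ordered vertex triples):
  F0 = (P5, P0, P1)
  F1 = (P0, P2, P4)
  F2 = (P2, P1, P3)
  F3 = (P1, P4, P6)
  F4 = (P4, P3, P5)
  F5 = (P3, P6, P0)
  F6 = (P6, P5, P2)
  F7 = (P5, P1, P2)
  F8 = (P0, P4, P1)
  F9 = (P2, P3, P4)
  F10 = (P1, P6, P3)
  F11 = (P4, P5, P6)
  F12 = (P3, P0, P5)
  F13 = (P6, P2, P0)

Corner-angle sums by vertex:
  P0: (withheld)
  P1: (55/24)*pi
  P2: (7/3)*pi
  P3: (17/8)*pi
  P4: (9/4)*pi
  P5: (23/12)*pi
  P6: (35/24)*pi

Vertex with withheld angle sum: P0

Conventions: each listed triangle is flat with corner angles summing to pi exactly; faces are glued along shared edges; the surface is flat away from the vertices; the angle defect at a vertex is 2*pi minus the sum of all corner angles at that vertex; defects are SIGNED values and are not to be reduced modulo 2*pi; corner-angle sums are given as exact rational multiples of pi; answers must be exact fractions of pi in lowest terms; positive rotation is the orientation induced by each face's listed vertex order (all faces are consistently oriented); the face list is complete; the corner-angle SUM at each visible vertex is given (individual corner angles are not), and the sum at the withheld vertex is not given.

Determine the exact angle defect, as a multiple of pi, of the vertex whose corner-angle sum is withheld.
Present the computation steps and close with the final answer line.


V = 7, E = 21, F = 14; chi = V - E + F = 0
Gauss-Bonnet: total defect = 2*pi*chi = 0; visible defects sum to (-3/8)*pi

Answer: defect(P0) = (3/8)*pi


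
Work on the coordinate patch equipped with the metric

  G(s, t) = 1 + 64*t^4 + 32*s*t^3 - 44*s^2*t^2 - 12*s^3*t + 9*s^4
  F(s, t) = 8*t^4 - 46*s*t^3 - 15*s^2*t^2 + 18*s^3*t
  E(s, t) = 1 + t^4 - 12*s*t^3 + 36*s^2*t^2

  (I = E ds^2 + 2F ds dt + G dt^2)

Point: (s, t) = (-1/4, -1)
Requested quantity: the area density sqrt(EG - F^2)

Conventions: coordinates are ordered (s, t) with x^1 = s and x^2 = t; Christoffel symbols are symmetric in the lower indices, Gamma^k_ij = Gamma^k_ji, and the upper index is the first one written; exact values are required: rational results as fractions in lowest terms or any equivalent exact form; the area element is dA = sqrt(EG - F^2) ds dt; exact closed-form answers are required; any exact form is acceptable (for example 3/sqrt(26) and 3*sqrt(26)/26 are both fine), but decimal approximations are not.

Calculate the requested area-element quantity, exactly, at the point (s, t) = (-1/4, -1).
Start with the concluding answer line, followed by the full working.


Answer: sqrt(EG - F^2) = 3*sqrt(2001)/16

E = 5/4, F = -133/32, G = 17945/256; EG - F^2 = 18009/256


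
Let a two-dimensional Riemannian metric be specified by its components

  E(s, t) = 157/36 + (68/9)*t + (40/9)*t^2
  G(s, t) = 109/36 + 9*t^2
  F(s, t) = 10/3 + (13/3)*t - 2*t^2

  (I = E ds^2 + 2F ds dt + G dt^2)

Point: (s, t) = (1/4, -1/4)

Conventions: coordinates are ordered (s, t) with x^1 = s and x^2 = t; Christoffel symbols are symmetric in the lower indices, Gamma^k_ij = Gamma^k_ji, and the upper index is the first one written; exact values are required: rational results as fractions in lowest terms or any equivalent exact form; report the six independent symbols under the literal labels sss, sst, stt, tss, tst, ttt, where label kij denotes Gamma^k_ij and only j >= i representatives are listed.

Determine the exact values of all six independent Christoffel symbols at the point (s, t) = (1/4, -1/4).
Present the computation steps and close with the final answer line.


E = 11/4, F = 17/8, G = 517/144 at the point
E_s = 0, E_t = 16/3, F_s = 0, F_t = 16/3, G_s = 0, G_t = -9/2
EG - F^2 = 1543/288;  g^inv = (288/1543) * [[517/144, -17/8], [-17/8, 11/4]]
first-kind symbols [ij,l] = (1/2)(d_i g_jl + d_j g_il - d_l g_ij): [ss,s] = E_s/2 = 0, [ss,t] = F_s - E_t/2 = -8/3, [st,s] = E_t/2 = 8/3, [st,t] = G_s/2 = 0, [tt,s] = F_t - G_s/2 = 16/3, [tt,t] = G_t/2 = -9/4
Gamma^s_ij = (G*[ij,s] - F*[ij,t])/(EG - F^2), Gamma^t_ij = (E*[ij,t] - F*[ij,s])/(EG - F^2)

Answer: Gamma_sss = 1632/1543, Gamma_sst = 8272/4629, Gamma_stt = 20675/4629, Gamma_tss = -2112/1543, Gamma_tst = -1632/1543, Gamma_ttt = -5046/1543


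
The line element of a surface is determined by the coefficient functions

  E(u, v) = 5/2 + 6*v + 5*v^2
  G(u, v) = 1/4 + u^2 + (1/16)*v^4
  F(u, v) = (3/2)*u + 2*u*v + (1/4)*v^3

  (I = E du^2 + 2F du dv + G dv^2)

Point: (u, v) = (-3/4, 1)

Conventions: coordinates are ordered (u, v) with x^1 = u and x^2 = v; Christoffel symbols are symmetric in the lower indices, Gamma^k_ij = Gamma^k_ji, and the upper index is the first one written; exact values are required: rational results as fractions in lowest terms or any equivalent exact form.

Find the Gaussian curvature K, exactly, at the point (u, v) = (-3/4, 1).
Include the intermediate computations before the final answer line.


E = 27/2, F = -19/8, G = 7/8, EG - F^2 = 395/64 at the point
E_u = 0, E_v = 16, F_u = 7/2, F_v = -3/4, G_u = -3/2, G_v = 1/4
E_vv = 10, F_uv = 2, G_uu = 2
Compute both Brioschi determinants and normalise by (EG - F^2)^2.
M1 = [[-E_vv/2 + F_uv - G_uu/2, E_u/2, F_u - E_v/2], [F_v - G_u/2, E, F], [G_v/2, F, G]] = [[-4, 0, -9/2], [0, 27/2, -19/8], [1/8, -19/8, 7/8]]; det M1 = -547/32
M2 = [[0, E_v/2, G_u/2], [E_v/2, E, F], [G_u/2, F, G]] = [[0, 8, -3/4], [8, 27/2, -19/8], [-3/4, -19/8, 7/8]]; det M2 = -1123/32
det M1 - det M2 = 18; K = 18 / (395/64)^2 = 73728/156025

Answer: K = 73728/156025


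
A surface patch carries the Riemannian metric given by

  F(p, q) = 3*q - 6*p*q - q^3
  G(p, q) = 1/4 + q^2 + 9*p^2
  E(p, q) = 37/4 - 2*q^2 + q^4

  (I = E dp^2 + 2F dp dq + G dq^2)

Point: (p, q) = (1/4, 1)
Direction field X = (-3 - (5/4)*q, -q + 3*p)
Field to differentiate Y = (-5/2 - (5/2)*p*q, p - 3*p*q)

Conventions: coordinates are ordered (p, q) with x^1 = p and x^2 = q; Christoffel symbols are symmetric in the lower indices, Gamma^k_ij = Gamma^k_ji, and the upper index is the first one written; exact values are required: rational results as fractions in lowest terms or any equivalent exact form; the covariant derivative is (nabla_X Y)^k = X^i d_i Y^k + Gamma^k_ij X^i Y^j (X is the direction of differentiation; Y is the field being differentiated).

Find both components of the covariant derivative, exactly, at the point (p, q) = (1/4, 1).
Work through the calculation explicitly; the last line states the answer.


E = 33/4, F = 1/2, G = 29/16 at the point
E_p = 0, E_q = 0, F_p = -6, F_q = -3/2, G_p = 9/2, G_q = 2
EG - F^2 = 941/64;  g^inv = (64/941) * [[29/16, -1/2], [-1/2, 33/4]]
first-kind symbols [ij,l] = (1/2)(d_i g_jl + d_j g_il - d_l g_ij): [pp,p] = E_p/2 = 0, [pp,q] = F_p - E_q/2 = -6, [pq,p] = E_q/2 = 0, [pq,q] = G_p/2 = 9/4, [qq,p] = F_q - G_p/2 = -15/4, [qq,q] = G_q/2 = 1
Gamma^p_ij = (G*[ij,p] - F*[ij,q])/(EG - F^2), Gamma^q_ij = (E*[ij,q] - F*[ij,p])/(EG - F^2)
Gamma_ppp = 192/941, Gamma_ppq = -72/941, Gamma_pqq = -467/941, Gamma_qpp = -3168/941, Gamma_qpq = 1188/941, Gamma_qqq = 648/941
X = (-17/4, -1/4), Y = (-25/8, -1/2) at the point

Answer: (nabla_X Y)^p = 397681/30112, (nabla_X Y)^q = -485863/15056


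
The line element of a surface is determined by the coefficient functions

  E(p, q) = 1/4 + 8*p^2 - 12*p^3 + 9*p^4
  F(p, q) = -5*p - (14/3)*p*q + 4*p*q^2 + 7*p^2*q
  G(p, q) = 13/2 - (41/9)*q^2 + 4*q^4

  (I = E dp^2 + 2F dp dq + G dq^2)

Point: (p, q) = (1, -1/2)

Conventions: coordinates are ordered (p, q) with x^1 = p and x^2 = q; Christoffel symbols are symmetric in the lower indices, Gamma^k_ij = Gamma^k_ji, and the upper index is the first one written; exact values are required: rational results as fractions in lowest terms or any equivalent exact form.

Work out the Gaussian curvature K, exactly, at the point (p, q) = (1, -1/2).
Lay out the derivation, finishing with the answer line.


E = 21/4, F = -31/6, G = 101/18, EG - F^2 = 199/72 at the point
E_p = 16, E_q = 0, F_p = -26/3, F_q = -5/3, G_p = 0, G_q = 23/9
E_qq = 0, F_pq = 16/3, G_pp = 0
K follows from Brioschi's formula, (det M1 - det M2)/(EG - F^2)^2.
M1 = [[-E_qq/2 + F_pq - G_pp/2, E_p/2, F_p - E_q/2], [F_q - G_p/2, E, F], [G_q/2, F, G]] = [[16/3, 8, -26/3], [-5/3, 21/4, -31/6], [23/18, -31/6, 101/18]]; det M1 = 81/4
M2 = [[0, E_q/2, G_p/2], [E_q/2, E, F], [G_p/2, F, G]] = [[0, 0, 0], [0, 21/4, -31/6], [0, -31/6, 101/18]]; det M2 = 0
det M1 - det M2 = 81/4; K = 81/4 / (199/72)^2 = 104976/39601

Answer: K = 104976/39601


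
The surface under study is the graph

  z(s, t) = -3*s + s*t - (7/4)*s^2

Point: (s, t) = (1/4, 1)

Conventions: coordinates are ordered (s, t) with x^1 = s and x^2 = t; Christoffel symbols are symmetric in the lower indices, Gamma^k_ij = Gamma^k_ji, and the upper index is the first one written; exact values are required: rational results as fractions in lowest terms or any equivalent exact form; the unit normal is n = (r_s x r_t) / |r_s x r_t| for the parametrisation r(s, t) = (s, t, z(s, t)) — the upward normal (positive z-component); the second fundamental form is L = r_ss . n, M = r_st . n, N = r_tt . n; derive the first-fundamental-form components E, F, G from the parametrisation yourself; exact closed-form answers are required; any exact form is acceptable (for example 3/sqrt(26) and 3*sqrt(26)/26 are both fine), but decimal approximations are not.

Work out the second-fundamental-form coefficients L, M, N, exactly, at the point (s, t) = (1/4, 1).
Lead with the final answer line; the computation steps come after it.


Answer: L = -28*sqrt(597)/597, M = 8*sqrt(597)/597, N = 0

z_s = -23/8, z_t = 1/4, z_ss = -7/2, z_st = 1, z_tt = 0
E = 593/64, F = -23/32, G = 17/16; answer radicand W^2 = 597/64
unnormalised second-form numerators: l = -7/2, m = 1, n = 0; L = l/sqrt(597/64), and similarly M = m/sqrt(W^2), N = n/sqrt(W^2)


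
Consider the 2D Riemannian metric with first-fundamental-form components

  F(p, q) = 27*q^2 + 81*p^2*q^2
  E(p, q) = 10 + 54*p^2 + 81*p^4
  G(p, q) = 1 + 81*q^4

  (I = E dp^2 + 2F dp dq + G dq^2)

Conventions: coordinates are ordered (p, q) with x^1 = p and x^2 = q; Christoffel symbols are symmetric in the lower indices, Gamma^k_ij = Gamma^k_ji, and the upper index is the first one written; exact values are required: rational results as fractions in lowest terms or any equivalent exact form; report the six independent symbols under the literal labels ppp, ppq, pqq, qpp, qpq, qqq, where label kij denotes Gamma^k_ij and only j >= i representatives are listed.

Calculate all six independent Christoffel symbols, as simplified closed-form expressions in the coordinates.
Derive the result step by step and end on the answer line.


E = 10 + 54*p^2 + 81*p^4; F = 27*q^2 + 81*p^2*q^2; G = 1 + 81*q^4
Gamma^k_ij = (1/2) g^{kl} (d_i g_jl + d_j g_il - d_l g_ij), with g^inv = (1/(EG-F^2)) [[G, -F], [-F, E]]
first partials: E_p = 108*p + 324*p^3, E_q = 0, F_p = 162*p*q^2, F_q = 54*q + 162*p^2*q, G_p = 0, G_q = 324*q^3
D = EG - F^2 = 10 + 54*p^2 + 81*q^4 + 81*p^4
expanded: Gamma^p_pp = (G E_p - 2F F_p + F E_q)/(2D), Gamma^p_pq = (G E_q - F G_p)/(2D), Gamma^p_qq = (2G F_q - G G_p - F G_q)/(2D), Gamma^q_pp = (2E F_p - E E_q - F E_p)/(2D), Gamma^q_pq = (E G_p - F E_q)/(2D), Gamma^q_qq = (E G_q - 2F F_q + F G_p)/(2D); substitute and cancel common factors

Answer: Gamma_ppp = (162*p^3 + 54*p)/(81*p^4 + 54*p^2 + 81*q^4 + 10), Gamma_ppq = 0, Gamma_pqq = (162*p^2*q + 54*q)/(81*p^4 + 54*p^2 + 81*q^4 + 10), Gamma_qpp = 162*p*q^2/(81*p^4 + 54*p^2 + 81*q^4 + 10), Gamma_qpq = 0, Gamma_qqq = 162*q^3/(81*p^4 + 54*p^2 + 81*q^4 + 10)


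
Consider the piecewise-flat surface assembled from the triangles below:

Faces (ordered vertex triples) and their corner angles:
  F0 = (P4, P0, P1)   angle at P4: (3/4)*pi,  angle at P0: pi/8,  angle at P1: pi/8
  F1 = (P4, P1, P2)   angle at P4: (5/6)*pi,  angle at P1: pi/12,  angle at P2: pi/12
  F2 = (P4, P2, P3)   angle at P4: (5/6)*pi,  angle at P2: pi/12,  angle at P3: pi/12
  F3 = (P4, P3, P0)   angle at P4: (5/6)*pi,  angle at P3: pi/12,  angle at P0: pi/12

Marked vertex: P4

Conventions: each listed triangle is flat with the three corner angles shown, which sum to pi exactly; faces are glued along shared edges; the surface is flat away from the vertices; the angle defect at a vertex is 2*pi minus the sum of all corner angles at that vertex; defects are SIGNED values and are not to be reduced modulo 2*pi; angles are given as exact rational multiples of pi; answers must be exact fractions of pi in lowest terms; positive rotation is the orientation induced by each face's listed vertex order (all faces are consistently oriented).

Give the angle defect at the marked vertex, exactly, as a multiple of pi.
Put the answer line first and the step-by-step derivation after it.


Answer: defect(P4) = (-5/4)*pi

Sum of corner angles at P4: (13/4)*pi
defect = 2*pi - (13/4)*pi


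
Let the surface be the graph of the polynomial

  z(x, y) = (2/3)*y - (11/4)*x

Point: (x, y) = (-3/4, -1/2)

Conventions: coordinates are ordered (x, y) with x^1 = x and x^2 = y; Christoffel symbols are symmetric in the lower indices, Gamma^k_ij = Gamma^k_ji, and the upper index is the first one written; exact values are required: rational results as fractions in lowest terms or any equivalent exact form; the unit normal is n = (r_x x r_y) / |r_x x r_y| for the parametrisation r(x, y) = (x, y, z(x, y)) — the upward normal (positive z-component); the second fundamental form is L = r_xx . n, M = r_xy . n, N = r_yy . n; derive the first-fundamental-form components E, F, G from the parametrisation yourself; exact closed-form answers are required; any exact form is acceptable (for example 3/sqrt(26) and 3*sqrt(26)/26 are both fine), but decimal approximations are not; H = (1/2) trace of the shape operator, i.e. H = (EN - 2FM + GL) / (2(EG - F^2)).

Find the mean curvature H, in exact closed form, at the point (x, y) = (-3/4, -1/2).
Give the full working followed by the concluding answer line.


z_x = -11/4, z_y = 2/3, z_xx = 0, z_xy = 0, z_yy = 0
E = 137/16, F = -11/6, G = 13/9; answer radicand W^2 = 1297/144
unnormalised second-form numerators: l = 0, m = 0, n = 0; L = l/sqrt(1297/144), and similarly M = m/sqrt(W^2), N = n/sqrt(W^2)
H = (E*n - 2*F*m + G*l) / (2*(EG - F^2)*sqrt(W^2)); E*n - 2*F*m + G*l = 0, EG - F^2 = 1297/144, so H = (0)/sqrt(1297/144)

Answer: H = 0


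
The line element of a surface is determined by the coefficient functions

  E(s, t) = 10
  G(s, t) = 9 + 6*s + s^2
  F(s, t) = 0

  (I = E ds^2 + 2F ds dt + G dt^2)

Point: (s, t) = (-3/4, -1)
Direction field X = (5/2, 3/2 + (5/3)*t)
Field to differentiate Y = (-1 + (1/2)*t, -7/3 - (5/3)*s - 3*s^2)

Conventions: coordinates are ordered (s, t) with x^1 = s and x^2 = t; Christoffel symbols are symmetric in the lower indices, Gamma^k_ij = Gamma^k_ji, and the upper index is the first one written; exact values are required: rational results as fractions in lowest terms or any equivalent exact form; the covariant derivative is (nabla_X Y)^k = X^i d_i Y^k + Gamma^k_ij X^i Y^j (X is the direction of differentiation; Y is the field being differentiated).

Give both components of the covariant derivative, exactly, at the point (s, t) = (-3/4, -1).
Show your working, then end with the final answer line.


E = 10, F = 0, G = 81/16 at the point
E_s = 0, E_t = 0, F_s = 0, F_t = 0, G_s = 9/2, G_t = 0
EG - F^2 = 405/8;  g^inv = (8/405) * [[81/16, 0], [0, 10]]
first-kind symbols [ij,l] = (1/2)(d_i g_jl + d_j g_il - d_l g_ij): [ss,s] = E_s/2 = 0, [ss,t] = F_s - E_t/2 = 0, [st,s] = E_t/2 = 0, [st,t] = G_s/2 = 9/4, [tt,s] = F_t - G_s/2 = -9/4, [tt,t] = G_t/2 = 0
Gamma^s_ij = (G*[ij,s] - F*[ij,t])/(EG - F^2), Gamma^t_ij = (E*[ij,t] - F*[ij,s])/(EG - F^2)
Gamma_sss = 0, Gamma_sst = 0, Gamma_stt = -9/40, Gamma_tss = 0, Gamma_tst = 4/9, Gamma_ttt = 0
X = (5/2, -1/6), Y = (-3/2, -133/48) at the point

Answer: (nabla_X Y)^s = -719/3840, (nabla_X Y)^t = 889/216


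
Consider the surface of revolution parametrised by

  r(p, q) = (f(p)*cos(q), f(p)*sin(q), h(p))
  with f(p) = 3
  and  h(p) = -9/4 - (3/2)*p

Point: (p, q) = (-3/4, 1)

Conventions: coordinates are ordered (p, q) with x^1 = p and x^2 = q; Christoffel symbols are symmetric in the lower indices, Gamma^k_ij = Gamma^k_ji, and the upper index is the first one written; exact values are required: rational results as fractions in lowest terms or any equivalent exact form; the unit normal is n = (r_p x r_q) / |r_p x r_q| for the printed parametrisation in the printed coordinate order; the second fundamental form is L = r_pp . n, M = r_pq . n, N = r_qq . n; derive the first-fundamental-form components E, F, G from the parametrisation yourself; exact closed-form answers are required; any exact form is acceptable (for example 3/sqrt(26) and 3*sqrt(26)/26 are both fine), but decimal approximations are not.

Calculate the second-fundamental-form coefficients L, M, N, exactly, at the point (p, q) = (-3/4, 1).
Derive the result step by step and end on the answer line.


f = 3, f' = 0, f'' = 0, h' = -3/2, h'' = 0
E = 9/4, F = 0, G = 9; answer radicand W^2 = 9/4
unnormalised second-form numerators: l = 0, m = 0, n = -9/2; L = l/sqrt(9/4), and similarly M = m/sqrt(W^2), N = n/sqrt(W^2)

Answer: L = 0, M = 0, N = -3


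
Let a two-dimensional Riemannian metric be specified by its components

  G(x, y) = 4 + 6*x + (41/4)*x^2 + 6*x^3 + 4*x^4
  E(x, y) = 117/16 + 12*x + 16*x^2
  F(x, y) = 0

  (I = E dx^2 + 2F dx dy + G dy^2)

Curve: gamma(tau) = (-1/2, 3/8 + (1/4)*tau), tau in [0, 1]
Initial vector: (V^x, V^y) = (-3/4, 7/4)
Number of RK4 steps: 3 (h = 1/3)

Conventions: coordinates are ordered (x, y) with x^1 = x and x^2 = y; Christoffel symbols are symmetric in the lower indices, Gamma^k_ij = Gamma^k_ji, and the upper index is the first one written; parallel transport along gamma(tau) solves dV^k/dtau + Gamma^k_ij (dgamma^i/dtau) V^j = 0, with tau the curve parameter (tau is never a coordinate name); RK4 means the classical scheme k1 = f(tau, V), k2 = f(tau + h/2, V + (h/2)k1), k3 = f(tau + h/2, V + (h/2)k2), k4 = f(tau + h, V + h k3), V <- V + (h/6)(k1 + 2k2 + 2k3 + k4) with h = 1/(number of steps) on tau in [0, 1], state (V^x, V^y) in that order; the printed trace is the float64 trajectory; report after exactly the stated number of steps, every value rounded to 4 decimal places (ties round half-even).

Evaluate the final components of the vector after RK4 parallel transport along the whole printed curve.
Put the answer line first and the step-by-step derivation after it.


Answer: V^x = -0.8209, V^y = 1.6939

gamma'(tau) = (0, 1/4); f(tau, V)^k = -Gamma^k_ij(gamma(tau)) gamma'^i(tau) V^j; h = 1/3; intermediate values shown to 6 dp
curve data and Christoffel symbols at the stage parameters:
  tau = 0.000000: gamma = (-0.500000, 0.375000), gamma' = (0.000000, 0.250000); Gamma_xxx = -0.376471, Gamma_xxy = 0.000000, Gamma_xyy = 0.164706, Gamma_yxx = 0.000000, Gamma_yxy = -0.285714, Gamma_yyy = 0.000000
  tau = 0.166667: gamma = (-0.500000, 0.416667), gamma' = (0.000000, 0.250000); Gamma_xxx = -0.376471, Gamma_xxy = 0.000000, Gamma_xyy = 0.164706, Gamma_yxx = 0.000000, Gamma_yxy = -0.285714, Gamma_yyy = 0.000000
  tau = 0.333333: gamma = (-0.500000, 0.458333), gamma' = (0.000000, 0.250000); Gamma_xxx = -0.376471, Gamma_xxy = 0.000000, Gamma_xyy = 0.164706, Gamma_yxx = 0.000000, Gamma_yxy = -0.285714, Gamma_yyy = 0.000000
  tau = 0.500000: gamma = (-0.500000, 0.500000), gamma' = (0.000000, 0.250000); Gamma_xxx = -0.376471, Gamma_xxy = 0.000000, Gamma_xyy = 0.164706, Gamma_yxx = 0.000000, Gamma_yxy = -0.285714, Gamma_yyy = 0.000000
  tau = 0.666667: gamma = (-0.500000, 0.541667), gamma' = (0.000000, 0.250000); Gamma_xxx = -0.376471, Gamma_xxy = 0.000000, Gamma_xyy = 0.164706, Gamma_yxx = 0.000000, Gamma_yxy = -0.285714, Gamma_yyy = 0.000000
  tau = 0.833333: gamma = (-0.500000, 0.583333), gamma' = (0.000000, 0.250000); Gamma_xxx = -0.376471, Gamma_xxy = 0.000000, Gamma_xyy = 0.164706, Gamma_yxx = 0.000000, Gamma_yxy = -0.285714, Gamma_yyy = 0.000000
  tau = 1.000000: gamma = (-0.500000, 0.625000), gamma' = (0.000000, 0.250000); Gamma_xxx = -0.376471, Gamma_xxy = 0.000000, Gamma_xyy = 0.164706, Gamma_yxx = 0.000000, Gamma_yxy = -0.285714, Gamma_yyy = 0.000000
step 0: V^x = -0.7500, V^y = 1.7500
step 1: k1 = (-0.072059, -0.053571), k2 = (-0.071691, -0.054429), k3 = (-0.071685, -0.054425), k4 = (-0.071312, -0.055278); V <- V + (h/6)(k1 + 2k2 + 2k3 + k4): V^x = -0.7739, V^y = 1.7319
step 2: k1 = (-0.071312, -0.055278), k2 = (-0.070932, -0.056127), k3 = (-0.070927, -0.056123), k4 = (-0.070541, -0.056967); V <- V + (h/6)(k1 + 2k2 + 2k3 + k4): V^x = -0.7975, V^y = 1.7131
step 3: k1 = (-0.070541, -0.056967), k2 = (-0.070151, -0.057807), k3 = (-0.070145, -0.057802), k4 = (-0.069748, -0.058637); V <- V + (h/6)(k1 + 2k2 + 2k3 + k4): V^x = -0.8209, V^y = 1.6939
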